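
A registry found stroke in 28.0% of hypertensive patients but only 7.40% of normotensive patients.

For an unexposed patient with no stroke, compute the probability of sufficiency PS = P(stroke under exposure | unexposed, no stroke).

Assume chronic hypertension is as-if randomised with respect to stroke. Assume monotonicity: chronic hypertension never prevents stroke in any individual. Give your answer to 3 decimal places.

PS ≈ 0.222

p₁ = 0.28, p₀ = 0.074.
Under exogeneity and monotonicity, PS = (p₁ − p₀) / (1 − p₀).
PS = (0.28 − 0.074) / (1 − 0.074) = 0.206 / 0.926 ≈ 0.2225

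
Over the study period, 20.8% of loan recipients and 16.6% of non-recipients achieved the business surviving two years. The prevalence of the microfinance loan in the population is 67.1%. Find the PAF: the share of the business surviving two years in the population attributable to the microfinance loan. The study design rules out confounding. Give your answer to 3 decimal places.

p₁ = 0.208, p₀ = 0.166.
Overall risk P(Y=1) = π·p₁ + (1−π)·p₀ = 0.671×0.208 + 0.329×0.166 = 0.19418.
Under exogeneity, PAF = [P(Y=1) − p₀] / P(Y=1).
PAF = (0.19418 − 0.166) / 0.19418 ≈ 0.1451

PAF ≈ 0.145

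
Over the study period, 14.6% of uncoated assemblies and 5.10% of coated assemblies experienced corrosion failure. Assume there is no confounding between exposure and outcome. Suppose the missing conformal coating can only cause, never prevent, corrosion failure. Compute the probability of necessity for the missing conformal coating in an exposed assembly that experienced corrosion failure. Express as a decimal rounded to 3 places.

PN ≈ 0.651

p₁ = 0.146, p₀ = 0.051.
Under exogeneity and monotonicity, PN = (p₁ − p₀) / p₁.
PN = (0.146 − 0.051) / 0.146 = 0.095 / 0.146 ≈ 0.6507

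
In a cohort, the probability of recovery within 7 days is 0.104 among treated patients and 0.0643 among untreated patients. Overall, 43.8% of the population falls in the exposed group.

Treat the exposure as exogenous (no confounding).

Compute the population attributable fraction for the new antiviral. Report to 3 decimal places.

Let p₁ = 0.104, p₀ = 0.0643.
Overall risk P(Y=1) = π·p₁ + (1−π)·p₀ = 0.438×0.104 + 0.562×0.0643 = 0.081689.
Under exogeneity, PAF = [P(Y=1) − p₀] / P(Y=1).
PAF = (0.081689 − 0.0643) / 0.081689 ≈ 0.2129

PAF ≈ 0.213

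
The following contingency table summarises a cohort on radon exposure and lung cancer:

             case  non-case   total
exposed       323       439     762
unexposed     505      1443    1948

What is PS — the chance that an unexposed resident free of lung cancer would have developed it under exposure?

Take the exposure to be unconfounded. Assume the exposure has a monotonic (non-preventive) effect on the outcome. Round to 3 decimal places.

p₁ = P(outcome | exposed) = 323/762 = 0.42388
p₀ = P(outcome | unexposed) = 505/1948 = 0.25924
Under exogeneity and monotonicity, PS = (p₁ − p₀) / (1 − p₀).
PS = (0.42388 − 0.25924) / (1 − 0.25924) = 0.16464 / 0.74076 ≈ 0.2223

PS ≈ 0.222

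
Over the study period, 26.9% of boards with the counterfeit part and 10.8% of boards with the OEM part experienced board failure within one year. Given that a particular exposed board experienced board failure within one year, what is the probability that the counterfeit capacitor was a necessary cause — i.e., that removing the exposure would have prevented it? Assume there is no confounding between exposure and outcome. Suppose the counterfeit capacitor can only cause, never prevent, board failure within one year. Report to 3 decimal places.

p₁ = 0.269, p₀ = 0.108.
Under exogeneity and monotonicity, PN = (p₁ − p₀) / p₁.
PN = (0.269 − 0.108) / 0.269 = 0.161 / 0.269 ≈ 0.5985

PN ≈ 0.599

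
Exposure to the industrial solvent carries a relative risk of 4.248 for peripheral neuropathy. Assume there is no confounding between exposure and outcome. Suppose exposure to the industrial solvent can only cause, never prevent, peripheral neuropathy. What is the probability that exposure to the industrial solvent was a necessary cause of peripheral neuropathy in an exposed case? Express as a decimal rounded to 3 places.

PN ≈ 0.765

Under exogeneity and monotonicity, PN = (RR − 1) / RR = 1 − 1/RR.
PN = (4.248 − 1) / 4.248 = 3.248 / 4.248 ≈ 0.7646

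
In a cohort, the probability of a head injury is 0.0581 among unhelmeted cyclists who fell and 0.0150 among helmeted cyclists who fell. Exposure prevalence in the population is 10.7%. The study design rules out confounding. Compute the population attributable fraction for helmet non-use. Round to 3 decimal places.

Let p₁ = 0.0581, p₀ = 0.015.
Overall risk P(Y=1) = π·p₁ + (1−π)·p₀ = 0.107×0.0581 + 0.893×0.015 = 0.019612.
Under exogeneity, PAF = [P(Y=1) − p₀] / P(Y=1).
PAF = (0.019612 − 0.015) / 0.019612 ≈ 0.2352

PAF ≈ 0.235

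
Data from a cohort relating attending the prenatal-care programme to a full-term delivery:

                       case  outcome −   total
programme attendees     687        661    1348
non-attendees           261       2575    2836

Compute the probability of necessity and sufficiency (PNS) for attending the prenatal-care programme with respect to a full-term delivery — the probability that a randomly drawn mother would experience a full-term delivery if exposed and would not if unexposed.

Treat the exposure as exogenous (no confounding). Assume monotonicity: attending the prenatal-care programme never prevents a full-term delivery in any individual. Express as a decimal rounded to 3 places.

PNS ≈ 0.418

p₁ = P(outcome | exposed) = 687/1348 = 0.50964
p₀ = P(outcome | unexposed) = 261/2836 = 0.092031
Under exogeneity and monotonicity, PNS = p₁ − p₀.
PNS = 0.50964 − 0.092031 = 0.41761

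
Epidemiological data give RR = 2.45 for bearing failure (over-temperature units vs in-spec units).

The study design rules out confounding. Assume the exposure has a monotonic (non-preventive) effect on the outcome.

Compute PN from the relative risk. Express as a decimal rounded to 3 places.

Under exogeneity and monotonicity, PN = (RR − 1) / RR = 1 − 1/RR.
PN = (2.45 − 1) / 2.45 = 1.45 / 2.45 ≈ 0.5918

PN ≈ 0.592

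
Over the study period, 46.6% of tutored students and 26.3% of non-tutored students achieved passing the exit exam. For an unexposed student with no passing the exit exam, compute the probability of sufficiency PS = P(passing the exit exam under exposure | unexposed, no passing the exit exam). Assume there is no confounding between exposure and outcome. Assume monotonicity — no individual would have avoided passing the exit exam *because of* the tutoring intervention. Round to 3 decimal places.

PS ≈ 0.275

p₁ = 0.466, p₀ = 0.263.
Under exogeneity and monotonicity, PS = (p₁ − p₀) / (1 − p₀).
PS = (0.466 − 0.263) / (1 − 0.263) = 0.203 / 0.737 ≈ 0.2754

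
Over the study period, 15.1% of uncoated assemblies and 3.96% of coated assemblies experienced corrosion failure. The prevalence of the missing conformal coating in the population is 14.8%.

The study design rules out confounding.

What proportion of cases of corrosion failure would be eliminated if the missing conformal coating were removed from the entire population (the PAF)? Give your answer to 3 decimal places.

p₁ = 0.151, p₀ = 0.0396.
Overall risk P(Y=1) = π·p₁ + (1−π)·p₀ = 0.148×0.151 + 0.852×0.0396 = 0.056087.
Under exogeneity, PAF = [P(Y=1) − p₀] / P(Y=1).
PAF = (0.056087 − 0.0396) / 0.056087 ≈ 0.2940

PAF ≈ 0.294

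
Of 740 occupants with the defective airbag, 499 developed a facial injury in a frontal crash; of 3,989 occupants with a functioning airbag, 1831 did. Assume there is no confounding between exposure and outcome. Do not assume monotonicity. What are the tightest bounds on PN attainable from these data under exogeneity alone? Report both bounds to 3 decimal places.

0.319 ≤ PN ≤ 0.802

p₁ = P(outcome | exposed) = 499/740 = 0.67432
p₀ = P(outcome | unexposed) = 1831/3989 = 0.45901
Under exogeneity alone the bounds on PN are max{0,(p₁−p₀)/p₁} ≤ PN ≤ min{1,(1−p₀)/p₁}.
  lower = (p₁ − p₀)/p₁ = 0.21531 / 0.67432 ≈ 0.3193
  upper = min{1, (1 − p₀)/p₁} = 0.54099 / 0.67432 ≈ 0.8023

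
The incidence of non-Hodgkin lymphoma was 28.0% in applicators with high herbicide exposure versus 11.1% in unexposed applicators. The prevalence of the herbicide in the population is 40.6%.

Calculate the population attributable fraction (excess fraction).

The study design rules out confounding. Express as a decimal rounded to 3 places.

PAF ≈ 0.382

p₁ = 0.28, p₀ = 0.111.
Overall risk P(Y=1) = π·p₁ + (1−π)·p₀ = 0.406×0.28 + 0.594×0.111 = 0.17961.
Under exogeneity, PAF = [P(Y=1) − p₀] / P(Y=1).
PAF = (0.17961 − 0.111) / 0.17961 ≈ 0.3820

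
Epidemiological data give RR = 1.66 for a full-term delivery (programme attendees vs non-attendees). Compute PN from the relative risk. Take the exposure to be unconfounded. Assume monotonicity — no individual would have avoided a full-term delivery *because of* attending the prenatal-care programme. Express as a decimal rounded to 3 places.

Under exogeneity and monotonicity, PN = (RR − 1) / RR = 1 − 1/RR.
PN = (1.66 − 1) / 1.66 = 0.66 / 1.66 ≈ 0.3976

PN ≈ 0.398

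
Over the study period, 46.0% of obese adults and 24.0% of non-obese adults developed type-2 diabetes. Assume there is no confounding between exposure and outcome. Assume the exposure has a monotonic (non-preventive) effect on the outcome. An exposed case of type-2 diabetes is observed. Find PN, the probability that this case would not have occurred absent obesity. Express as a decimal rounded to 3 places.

p₁ = 0.46, p₀ = 0.24.
Under exogeneity and monotonicity, PN = (p₁ − p₀) / p₁.
PN = (0.46 − 0.24) / 0.46 = 0.22 / 0.46 ≈ 0.4783

PN ≈ 0.478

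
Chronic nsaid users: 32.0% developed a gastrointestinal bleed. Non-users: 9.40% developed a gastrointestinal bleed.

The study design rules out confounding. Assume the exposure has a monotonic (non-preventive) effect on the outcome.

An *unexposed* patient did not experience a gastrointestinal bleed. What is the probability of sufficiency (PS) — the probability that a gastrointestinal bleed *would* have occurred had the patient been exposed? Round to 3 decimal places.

p₁ = 0.32, p₀ = 0.094.
Under exogeneity and monotonicity, PS = (p₁ − p₀) / (1 − p₀).
PS = (0.32 − 0.094) / (1 − 0.094) = 0.226 / 0.906 ≈ 0.2494

PS ≈ 0.249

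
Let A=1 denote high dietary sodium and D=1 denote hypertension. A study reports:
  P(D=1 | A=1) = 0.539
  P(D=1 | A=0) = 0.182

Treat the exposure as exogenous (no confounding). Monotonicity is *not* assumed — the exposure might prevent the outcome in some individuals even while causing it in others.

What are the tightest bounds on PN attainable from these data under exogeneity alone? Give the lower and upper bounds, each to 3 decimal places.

0.662 ≤ PN ≤ 1.000

Let p₁ = 0.539, p₀ = 0.182.
Under exogeneity alone the bounds on PN are max{0,(p₁−p₀)/p₁} ≤ PN ≤ min{1,(1−p₀)/p₁}.
  lower = (p₁ − p₀)/p₁ = 0.357 / 0.539 ≈ 0.6623
  upper = min{1, (1 − p₀)/p₁} = 0.818 / 0.539 ≈ 1.5176 → capped at 1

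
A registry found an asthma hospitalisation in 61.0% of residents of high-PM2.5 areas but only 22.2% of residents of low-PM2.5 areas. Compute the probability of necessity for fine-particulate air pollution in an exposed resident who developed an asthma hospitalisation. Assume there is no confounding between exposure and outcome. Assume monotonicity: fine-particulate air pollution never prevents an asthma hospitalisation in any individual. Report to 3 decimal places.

PN ≈ 0.636

p₁ = 0.61, p₀ = 0.222.
Under exogeneity and monotonicity, PN = (p₁ − p₀) / p₁.
PN = (0.61 − 0.222) / 0.61 = 0.388 / 0.61 ≈ 0.6361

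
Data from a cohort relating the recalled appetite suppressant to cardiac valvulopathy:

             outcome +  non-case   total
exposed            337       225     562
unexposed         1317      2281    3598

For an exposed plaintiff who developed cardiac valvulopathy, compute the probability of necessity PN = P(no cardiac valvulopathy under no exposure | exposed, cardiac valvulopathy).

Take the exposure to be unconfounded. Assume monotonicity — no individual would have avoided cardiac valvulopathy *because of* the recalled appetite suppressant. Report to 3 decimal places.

PN ≈ 0.390

p₁ = P(outcome | exposed) = 337/562 = 0.59964
p₀ = P(outcome | unexposed) = 1317/3598 = 0.36604
Under exogeneity and monotonicity, PN = (p₁ − p₀) / p₁.
PN = (0.59964 − 0.36604) / 0.59964 = 0.23361 / 0.59964 ≈ 0.3896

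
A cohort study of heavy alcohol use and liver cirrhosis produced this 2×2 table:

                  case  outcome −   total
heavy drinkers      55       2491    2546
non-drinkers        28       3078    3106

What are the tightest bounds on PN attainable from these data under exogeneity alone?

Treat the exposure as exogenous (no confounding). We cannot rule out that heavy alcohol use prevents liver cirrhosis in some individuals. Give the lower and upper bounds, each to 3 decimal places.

p₁ = P(outcome | exposed) = 55/2546 = 0.021603
p₀ = P(outcome | unexposed) = 28/3106 = 0.0090148
Under exogeneity alone the bounds on PN are max{0,(p₁−p₀)/p₁} ≤ PN ≤ min{1,(1−p₀)/p₁}.
  lower = (p₁ − p₀)/p₁ = 0.012588 / 0.021603 ≈ 0.5827
  upper = min{1, (1 − p₀)/p₁} = 0.99099 / 0.021603 ≈ 45.8736 → capped at 1

0.583 ≤ PN ≤ 1.000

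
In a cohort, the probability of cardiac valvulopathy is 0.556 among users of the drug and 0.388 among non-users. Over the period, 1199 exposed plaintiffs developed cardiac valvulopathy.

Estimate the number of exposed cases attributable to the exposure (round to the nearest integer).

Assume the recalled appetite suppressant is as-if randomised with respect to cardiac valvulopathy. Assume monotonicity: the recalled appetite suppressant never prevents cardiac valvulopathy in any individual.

Let p₁ = 0.556, p₀ = 0.388.
PN = (p₁ − p₀)/p₁ = (0.556 − 0.388) / 0.556 ≈ 0.30216.
Attributable cases ≈ PN × (exposed cases) = 0.30216 × 1199 ≈ 362.29.

about 362 cases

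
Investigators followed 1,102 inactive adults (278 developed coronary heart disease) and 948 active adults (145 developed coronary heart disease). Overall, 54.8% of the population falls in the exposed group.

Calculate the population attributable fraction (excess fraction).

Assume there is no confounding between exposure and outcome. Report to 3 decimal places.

PAF ≈ 0.262

p₁ = P(outcome | exposed) = 278/1102 = 0.25227
p₀ = P(outcome | unexposed) = 145/948 = 0.15295
Overall risk P(Y=1) = π·p₁ + (1−π)·p₀ = 0.548×0.25227 + 0.452×0.15295 = 0.20738.
Under exogeneity, PAF = [P(Y=1) − p₀] / P(Y=1).
PAF = (0.20738 − 0.15295) / 0.20738 ≈ 0.2624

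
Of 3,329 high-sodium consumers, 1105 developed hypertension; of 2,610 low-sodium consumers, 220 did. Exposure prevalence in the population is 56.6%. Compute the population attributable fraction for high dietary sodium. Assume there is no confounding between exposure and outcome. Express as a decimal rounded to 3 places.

p₁ = P(outcome | exposed) = 1105/3329 = 0.33193
p₀ = P(outcome | unexposed) = 220/2610 = 0.084291
Overall risk P(Y=1) = π·p₁ + (1−π)·p₀ = 0.566×0.33193 + 0.434×0.084291 = 0.22446.
Under exogeneity, PAF = [P(Y=1) − p₀] / P(Y=1).
PAF = (0.22446 − 0.084291) / 0.22446 ≈ 0.6245

PAF ≈ 0.624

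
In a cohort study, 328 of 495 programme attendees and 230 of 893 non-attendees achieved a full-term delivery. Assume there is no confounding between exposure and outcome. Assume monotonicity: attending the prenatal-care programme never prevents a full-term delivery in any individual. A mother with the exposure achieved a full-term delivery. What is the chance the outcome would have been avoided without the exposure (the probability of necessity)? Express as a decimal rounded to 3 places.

PN ≈ 0.611

p₁ = P(outcome | exposed) = 328/495 = 0.66263
p₀ = P(outcome | unexposed) = 230/893 = 0.25756
Under exogeneity and monotonicity, PN = (p₁ − p₀) / p₁.
PN = (0.66263 − 0.25756) / 0.66263 = 0.40507 / 0.66263 ≈ 0.6113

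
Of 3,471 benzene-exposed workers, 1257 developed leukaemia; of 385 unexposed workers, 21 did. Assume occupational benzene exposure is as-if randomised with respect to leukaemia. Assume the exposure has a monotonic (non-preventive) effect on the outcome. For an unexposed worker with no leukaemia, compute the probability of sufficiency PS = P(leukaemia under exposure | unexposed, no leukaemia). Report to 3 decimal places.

p₁ = P(outcome | exposed) = 1257/3471 = 0.36214
p₀ = P(outcome | unexposed) = 21/385 = 0.054545
Under exogeneity and monotonicity, PS = (p₁ − p₀) / (1 − p₀).
PS = (0.36214 − 0.054545) / (1 − 0.054545) = 0.3076 / 0.94545 ≈ 0.3253

PS ≈ 0.325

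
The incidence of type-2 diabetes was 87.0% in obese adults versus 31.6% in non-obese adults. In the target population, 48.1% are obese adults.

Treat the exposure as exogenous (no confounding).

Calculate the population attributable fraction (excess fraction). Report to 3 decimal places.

p₁ = 0.87, p₀ = 0.316.
Overall risk P(Y=1) = π·p₁ + (1−π)·p₀ = 0.481×0.87 + 0.519×0.316 = 0.58247.
Under exogeneity, PAF = [P(Y=1) − p₀] / P(Y=1).
PAF = (0.58247 − 0.316) / 0.58247 ≈ 0.4575

PAF ≈ 0.457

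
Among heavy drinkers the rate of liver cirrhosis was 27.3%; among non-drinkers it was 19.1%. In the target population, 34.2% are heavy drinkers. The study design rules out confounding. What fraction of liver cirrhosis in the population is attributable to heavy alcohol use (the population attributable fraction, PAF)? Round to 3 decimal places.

PAF ≈ 0.128

p₁ = 0.273, p₀ = 0.191.
Overall risk P(Y=1) = π·p₁ + (1−π)·p₀ = 0.342×0.273 + 0.658×0.191 = 0.21904.
Under exogeneity, PAF = [P(Y=1) − p₀] / P(Y=1).
PAF = (0.21904 − 0.191) / 0.21904 ≈ 0.1280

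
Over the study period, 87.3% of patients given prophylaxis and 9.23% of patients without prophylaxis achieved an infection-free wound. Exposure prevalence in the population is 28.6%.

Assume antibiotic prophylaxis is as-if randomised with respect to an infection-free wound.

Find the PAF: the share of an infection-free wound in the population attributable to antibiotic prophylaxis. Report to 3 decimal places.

PAF ≈ 0.708

p₁ = 0.873, p₀ = 0.0923.
Overall risk P(Y=1) = π·p₁ + (1−π)·p₀ = 0.286×0.873 + 0.714×0.0923 = 0.31558.
Under exogeneity, PAF = [P(Y=1) − p₀] / P(Y=1).
PAF = (0.31558 − 0.0923) / 0.31558 ≈ 0.7075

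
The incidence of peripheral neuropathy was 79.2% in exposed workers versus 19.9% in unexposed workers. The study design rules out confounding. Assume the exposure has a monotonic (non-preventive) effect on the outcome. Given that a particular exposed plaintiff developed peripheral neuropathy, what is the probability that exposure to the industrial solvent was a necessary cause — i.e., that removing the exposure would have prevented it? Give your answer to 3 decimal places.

PN ≈ 0.749

p₁ = 0.792, p₀ = 0.199.
Under exogeneity and monotonicity, PN = (p₁ − p₀) / p₁.
PN = (0.792 − 0.199) / 0.792 = 0.593 / 0.792 ≈ 0.7487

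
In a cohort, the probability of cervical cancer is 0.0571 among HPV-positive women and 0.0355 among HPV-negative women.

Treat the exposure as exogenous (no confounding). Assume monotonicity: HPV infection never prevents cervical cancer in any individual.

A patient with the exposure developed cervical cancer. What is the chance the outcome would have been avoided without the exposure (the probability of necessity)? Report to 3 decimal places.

Let p₁ = 0.0571, p₀ = 0.0355.
Under exogeneity and monotonicity, PN = (p₁ − p₀) / p₁.
PN = (0.0571 − 0.0355) / 0.0571 = 0.0216 / 0.0571 ≈ 0.3783

PN ≈ 0.378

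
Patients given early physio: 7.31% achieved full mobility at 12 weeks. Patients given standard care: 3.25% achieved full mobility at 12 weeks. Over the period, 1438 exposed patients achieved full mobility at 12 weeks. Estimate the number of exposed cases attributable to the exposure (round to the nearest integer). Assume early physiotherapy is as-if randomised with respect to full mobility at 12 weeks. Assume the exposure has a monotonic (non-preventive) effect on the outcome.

about 799 cases

p₁ = 0.0731, p₀ = 0.0325.
PN = (p₁ − p₀)/p₁ = (0.0731 − 0.0325) / 0.0731 ≈ 0.55540.
Attributable cases ≈ PN × (exposed cases) = 0.55540 × 1438 ≈ 798.67.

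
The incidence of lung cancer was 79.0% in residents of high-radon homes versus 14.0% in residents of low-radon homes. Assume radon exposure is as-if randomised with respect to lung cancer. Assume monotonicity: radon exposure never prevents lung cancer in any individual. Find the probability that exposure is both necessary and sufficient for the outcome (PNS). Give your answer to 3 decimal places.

PNS ≈ 0.650

p₁ = 0.79, p₀ = 0.14.
Under exogeneity and monotonicity, PNS = p₁ − p₀.
PNS = 0.79 − 0.14 = 0.65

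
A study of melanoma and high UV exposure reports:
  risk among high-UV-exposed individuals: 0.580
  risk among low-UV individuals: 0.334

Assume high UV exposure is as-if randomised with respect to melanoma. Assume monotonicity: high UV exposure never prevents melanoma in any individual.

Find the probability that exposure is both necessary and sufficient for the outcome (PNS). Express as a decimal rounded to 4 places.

PNS ≈ 0.2460

Let p₁ = 0.58, p₀ = 0.334.
Under exogeneity and monotonicity, PNS = p₁ − p₀.
PNS = 0.58 − 0.334 = 0.246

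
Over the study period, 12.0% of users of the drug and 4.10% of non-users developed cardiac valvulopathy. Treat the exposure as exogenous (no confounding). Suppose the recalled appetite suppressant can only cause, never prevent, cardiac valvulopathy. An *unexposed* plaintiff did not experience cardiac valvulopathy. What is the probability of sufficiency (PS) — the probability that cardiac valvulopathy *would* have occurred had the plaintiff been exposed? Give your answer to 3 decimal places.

PS ≈ 0.082

p₁ = 0.12, p₀ = 0.041.
Under exogeneity and monotonicity, PS = (p₁ − p₀) / (1 − p₀).
PS = (0.12 − 0.041) / (1 − 0.041) = 0.079 / 0.959 ≈ 0.0824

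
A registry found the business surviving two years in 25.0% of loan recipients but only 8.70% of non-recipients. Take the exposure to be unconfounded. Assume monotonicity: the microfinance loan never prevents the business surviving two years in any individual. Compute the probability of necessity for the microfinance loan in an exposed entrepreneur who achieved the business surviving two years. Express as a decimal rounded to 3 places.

PN ≈ 0.652

p₁ = 0.25, p₀ = 0.087.
Under exogeneity and monotonicity, PN = (p₁ − p₀) / p₁.
PN = (0.25 − 0.087) / 0.25 = 0.163 / 0.25 ≈ 0.6520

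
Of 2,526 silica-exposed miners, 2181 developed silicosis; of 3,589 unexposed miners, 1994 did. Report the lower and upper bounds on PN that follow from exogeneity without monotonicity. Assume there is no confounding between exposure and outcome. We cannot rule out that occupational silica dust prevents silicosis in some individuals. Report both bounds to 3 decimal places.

0.357 ≤ PN ≤ 0.515

p₁ = P(outcome | exposed) = 2181/2526 = 0.86342
p₀ = P(outcome | unexposed) = 1994/3589 = 0.55559
Under exogeneity alone the bounds on PN are max{0,(p₁−p₀)/p₁} ≤ PN ≤ min{1,(1−p₀)/p₁}.
  lower = (p₁ − p₀)/p₁ = 0.30783 / 0.86342 ≈ 0.3565
  upper = min{1, (1 − p₀)/p₁} = 0.44441 / 0.86342 ≈ 0.5147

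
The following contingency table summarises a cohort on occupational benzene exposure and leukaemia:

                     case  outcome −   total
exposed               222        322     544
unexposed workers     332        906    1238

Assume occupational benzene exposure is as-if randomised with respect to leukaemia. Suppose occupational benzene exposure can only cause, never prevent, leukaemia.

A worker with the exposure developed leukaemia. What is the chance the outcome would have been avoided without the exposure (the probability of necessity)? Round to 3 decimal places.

p₁ = P(outcome | exposed) = 222/544 = 0.40809
p₀ = P(outcome | unexposed) = 332/1238 = 0.26817
Under exogeneity and monotonicity, PN = (p₁ − p₀)/p₁.
PN = (0.40809 − 0.26817) / 0.40809 ≈ 0.3429

PN ≈ 0.343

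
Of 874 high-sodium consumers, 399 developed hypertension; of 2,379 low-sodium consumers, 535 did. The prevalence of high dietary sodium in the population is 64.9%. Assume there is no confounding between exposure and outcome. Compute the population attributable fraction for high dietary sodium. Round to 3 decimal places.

p₁ = P(outcome | exposed) = 399/874 = 0.45652
p₀ = P(outcome | unexposed) = 535/2379 = 0.22488
Overall risk P(Y=1) = π·p₁ + (1−π)·p₀ = 0.649×0.45652 + 0.351×0.22488 = 0.37522.
Under exogeneity, PAF = [P(Y=1) − p₀] / P(Y=1).
PAF = (0.37522 − 0.22488) / 0.37522 ≈ 0.4007

PAF ≈ 0.401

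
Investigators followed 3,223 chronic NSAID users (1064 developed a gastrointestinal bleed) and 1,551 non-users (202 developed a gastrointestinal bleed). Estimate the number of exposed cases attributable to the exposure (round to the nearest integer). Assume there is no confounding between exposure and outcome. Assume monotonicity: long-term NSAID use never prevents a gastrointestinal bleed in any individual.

p₁ = P(outcome | exposed) = 1064/3223 = 0.33013
p₀ = P(outcome | unexposed) = 202/1551 = 0.13024
PN = (p₁ − p₀)/p₁ = (0.33013 − 0.13024) / 0.33013 ≈ 0.60549.
Attributable cases ≈ PN × (exposed cases) = 0.60549 × 1064 ≈ 644.24.

about 644 cases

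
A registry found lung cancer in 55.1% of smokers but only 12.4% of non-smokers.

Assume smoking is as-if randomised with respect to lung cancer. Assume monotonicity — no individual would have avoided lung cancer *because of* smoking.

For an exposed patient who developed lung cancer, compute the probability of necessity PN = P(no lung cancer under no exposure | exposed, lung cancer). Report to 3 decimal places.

PN ≈ 0.775

p₁ = 0.551, p₀ = 0.124.
Under exogeneity and monotonicity, PN = (p₁ − p₀) / p₁.
PN = (0.551 − 0.124) / 0.551 = 0.427 / 0.551 ≈ 0.7750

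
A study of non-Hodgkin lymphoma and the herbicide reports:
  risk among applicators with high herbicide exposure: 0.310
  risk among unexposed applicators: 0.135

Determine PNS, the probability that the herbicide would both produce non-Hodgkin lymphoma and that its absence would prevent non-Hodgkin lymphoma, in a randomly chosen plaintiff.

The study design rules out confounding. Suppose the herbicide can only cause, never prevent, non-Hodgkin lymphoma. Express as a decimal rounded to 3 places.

PNS ≈ 0.175

Let p₁ = 0.31, p₀ = 0.135.
Under exogeneity and monotonicity, PNS = p₁ − p₀.
PNS = 0.31 − 0.135 = 0.175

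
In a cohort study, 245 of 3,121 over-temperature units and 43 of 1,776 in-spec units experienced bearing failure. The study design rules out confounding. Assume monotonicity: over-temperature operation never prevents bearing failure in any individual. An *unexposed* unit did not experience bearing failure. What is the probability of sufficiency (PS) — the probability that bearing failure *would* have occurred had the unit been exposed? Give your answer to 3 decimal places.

PS ≈ 0.056

p₁ = P(outcome | exposed) = 245/3121 = 0.0785
p₀ = P(outcome | unexposed) = 43/1776 = 0.024212
Under exogeneity and monotonicity, PS = (p₁ − p₀) / (1 − p₀).
PS = (0.0785 − 0.024212) / (1 − 0.024212) = 0.054289 / 0.97579 ≈ 0.0556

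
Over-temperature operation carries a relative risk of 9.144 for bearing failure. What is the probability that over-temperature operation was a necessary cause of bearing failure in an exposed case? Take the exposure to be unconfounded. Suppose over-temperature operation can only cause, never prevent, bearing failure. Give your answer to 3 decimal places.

PN ≈ 0.891

Under exogeneity and monotonicity, PN = (RR − 1) / RR = 1 − 1/RR.
PN = (9.144 − 1) / 9.144 = 8.144 / 9.144 ≈ 0.8906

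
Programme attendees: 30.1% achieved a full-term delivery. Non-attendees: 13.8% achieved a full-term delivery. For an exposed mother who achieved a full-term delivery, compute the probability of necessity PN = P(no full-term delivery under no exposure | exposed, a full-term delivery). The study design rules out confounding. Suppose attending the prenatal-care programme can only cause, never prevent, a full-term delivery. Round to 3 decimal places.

p₁ = 0.301, p₀ = 0.138.
Under exogeneity and monotonicity, PN = (p₁ − p₀) / p₁.
PN = (0.301 − 0.138) / 0.301 = 0.163 / 0.301 ≈ 0.5415

PN ≈ 0.542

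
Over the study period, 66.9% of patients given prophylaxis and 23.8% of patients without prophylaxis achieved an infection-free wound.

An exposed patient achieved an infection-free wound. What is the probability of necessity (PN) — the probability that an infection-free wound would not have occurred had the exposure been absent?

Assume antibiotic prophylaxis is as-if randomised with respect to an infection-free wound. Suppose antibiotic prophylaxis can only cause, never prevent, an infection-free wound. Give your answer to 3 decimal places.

PN ≈ 0.644

p₁ = 0.669, p₀ = 0.238.
Under exogeneity and monotonicity, PN = (p₁ − p₀) / p₁.
PN = (0.669 − 0.238) / 0.669 = 0.431 / 0.669 ≈ 0.6442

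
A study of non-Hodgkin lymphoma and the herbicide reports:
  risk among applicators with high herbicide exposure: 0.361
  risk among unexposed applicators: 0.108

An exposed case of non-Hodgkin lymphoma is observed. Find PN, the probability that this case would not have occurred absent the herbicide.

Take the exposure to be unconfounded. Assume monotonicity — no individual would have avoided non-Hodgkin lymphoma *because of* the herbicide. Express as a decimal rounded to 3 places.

Let p₁ = 0.361, p₀ = 0.108.
Under exogeneity and monotonicity, PN = (p₁ − p₀) / p₁.
PN = (0.361 − 0.108) / 0.361 = 0.253 / 0.361 ≈ 0.7008

PN ≈ 0.701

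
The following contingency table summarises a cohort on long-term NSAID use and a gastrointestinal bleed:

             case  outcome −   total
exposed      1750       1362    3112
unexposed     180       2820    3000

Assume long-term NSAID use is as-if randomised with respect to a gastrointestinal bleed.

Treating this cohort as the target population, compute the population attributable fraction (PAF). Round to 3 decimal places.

PAF ≈ 0.810

p₁ = P(outcome | exposed) = 1750/3112 = 0.56234
p₀ = P(outcome | unexposed) = 180/3000 = 0.06
Exposure prevalence π = 3112/6112 = 0.50916; overall risk P(Y=1) = 0.31577.
Under exogeneity, PAF = [P(Y=1) − p₀]/P(Y=1).
PAF = (0.31577 − 0.06) / 0.31577 ≈ 0.8100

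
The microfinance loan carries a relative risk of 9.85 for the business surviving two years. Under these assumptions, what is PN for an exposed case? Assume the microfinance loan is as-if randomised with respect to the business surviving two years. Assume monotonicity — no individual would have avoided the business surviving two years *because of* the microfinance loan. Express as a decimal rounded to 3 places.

PN ≈ 0.898

Under exogeneity and monotonicity, PN = (RR − 1) / RR = 1 − 1/RR.
PN = (9.85 − 1) / 9.85 = 8.85 / 9.85 ≈ 0.8985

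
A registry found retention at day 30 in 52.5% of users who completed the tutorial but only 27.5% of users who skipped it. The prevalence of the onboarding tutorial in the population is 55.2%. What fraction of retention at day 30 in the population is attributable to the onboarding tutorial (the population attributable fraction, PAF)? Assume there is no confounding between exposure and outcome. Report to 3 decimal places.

PAF ≈ 0.334

p₁ = 0.525, p₀ = 0.275.
Overall risk P(Y=1) = π·p₁ + (1−π)·p₀ = 0.552×0.525 + 0.448×0.275 = 0.413.
Under exogeneity, PAF = [P(Y=1) − p₀] / P(Y=1).
PAF = (0.413 − 0.275) / 0.413 ≈ 0.3341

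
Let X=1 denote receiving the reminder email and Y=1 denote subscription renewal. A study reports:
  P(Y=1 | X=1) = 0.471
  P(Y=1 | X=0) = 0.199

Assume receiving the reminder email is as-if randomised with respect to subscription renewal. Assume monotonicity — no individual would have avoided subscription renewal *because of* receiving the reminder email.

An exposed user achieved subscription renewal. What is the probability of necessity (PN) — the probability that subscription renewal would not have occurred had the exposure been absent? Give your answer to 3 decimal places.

Let p₁ = 0.471, p₀ = 0.199.
Under exogeneity and monotonicity, PN = (p₁ − p₀) / p₁.
PN = (0.471 − 0.199) / 0.471 = 0.272 / 0.471 ≈ 0.5775

PN ≈ 0.577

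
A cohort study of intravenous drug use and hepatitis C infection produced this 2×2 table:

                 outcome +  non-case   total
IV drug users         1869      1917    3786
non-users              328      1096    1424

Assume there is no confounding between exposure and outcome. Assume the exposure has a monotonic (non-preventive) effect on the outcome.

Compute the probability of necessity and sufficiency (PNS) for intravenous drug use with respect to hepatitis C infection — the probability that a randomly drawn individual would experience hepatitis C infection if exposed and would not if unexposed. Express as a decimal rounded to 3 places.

PNS ≈ 0.263

p₁ = P(outcome | exposed) = 1869/3786 = 0.49366
p₀ = P(outcome | unexposed) = 328/1424 = 0.23034
Under exogeneity and monotonicity, PNS = p₁ − p₀.
PNS = 0.49366 − 0.23034 = 0.26332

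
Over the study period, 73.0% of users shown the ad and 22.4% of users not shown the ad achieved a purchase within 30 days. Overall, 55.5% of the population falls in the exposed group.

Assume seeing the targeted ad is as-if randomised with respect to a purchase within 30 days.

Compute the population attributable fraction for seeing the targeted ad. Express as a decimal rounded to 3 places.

p₁ = 0.73, p₀ = 0.224.
Overall risk P(Y=1) = π·p₁ + (1−π)·p₀ = 0.555×0.73 + 0.445×0.224 = 0.50483.
Under exogeneity, PAF = [P(Y=1) − p₀] / P(Y=1).
PAF = (0.50483 − 0.224) / 0.50483 ≈ 0.5563

PAF ≈ 0.556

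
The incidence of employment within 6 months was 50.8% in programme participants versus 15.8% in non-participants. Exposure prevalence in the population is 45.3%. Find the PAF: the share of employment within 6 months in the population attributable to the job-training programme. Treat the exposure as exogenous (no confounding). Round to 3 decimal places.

PAF ≈ 0.501

p₁ = 0.508, p₀ = 0.158.
Overall risk P(Y=1) = π·p₁ + (1−π)·p₀ = 0.453×0.508 + 0.547×0.158 = 0.31655.
Under exogeneity, PAF = [P(Y=1) − p₀] / P(Y=1).
PAF = (0.31655 − 0.158) / 0.31655 ≈ 0.5009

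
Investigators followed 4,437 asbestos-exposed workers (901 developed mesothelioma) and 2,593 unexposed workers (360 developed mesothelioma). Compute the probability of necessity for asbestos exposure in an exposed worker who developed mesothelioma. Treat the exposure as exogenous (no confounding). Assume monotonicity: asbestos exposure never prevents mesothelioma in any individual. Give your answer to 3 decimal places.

PN ≈ 0.316

p₁ = P(outcome | exposed) = 901/4437 = 0.20307
p₀ = P(outcome | unexposed) = 360/2593 = 0.13884
Under exogeneity and monotonicity, PN = (p₁ − p₀) / p₁.
PN = (0.20307 − 0.13884) / 0.20307 = 0.06423 / 0.20307 ≈ 0.3163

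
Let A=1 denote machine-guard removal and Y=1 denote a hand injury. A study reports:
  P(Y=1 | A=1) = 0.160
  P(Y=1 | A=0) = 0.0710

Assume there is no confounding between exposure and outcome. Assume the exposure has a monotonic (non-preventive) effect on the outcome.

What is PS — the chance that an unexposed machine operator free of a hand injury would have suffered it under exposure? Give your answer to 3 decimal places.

Let p₁ = 0.16, p₀ = 0.071.
Under exogeneity and monotonicity, PS = (p₁ − p₀) / (1 − p₀).
PS = (0.16 − 0.071) / (1 − 0.071) = 0.089 / 0.929 ≈ 0.0958

PS ≈ 0.096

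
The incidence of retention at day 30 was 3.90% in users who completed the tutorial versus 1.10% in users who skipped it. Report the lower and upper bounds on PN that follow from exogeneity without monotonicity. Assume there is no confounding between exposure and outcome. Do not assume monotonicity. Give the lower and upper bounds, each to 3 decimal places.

0.718 ≤ PN ≤ 1.000

p₁ = 0.039, p₀ = 0.011.
Under exogeneity alone the bounds on PN are max{0,(p₁−p₀)/p₁} ≤ PN ≤ min{1,(1−p₀)/p₁}.
  lower = (p₁ − p₀)/p₁ = 0.028 / 0.039 ≈ 0.7179
  upper = min{1, (1 − p₀)/p₁} = 0.989 / 0.039 ≈ 25.3590 → capped at 1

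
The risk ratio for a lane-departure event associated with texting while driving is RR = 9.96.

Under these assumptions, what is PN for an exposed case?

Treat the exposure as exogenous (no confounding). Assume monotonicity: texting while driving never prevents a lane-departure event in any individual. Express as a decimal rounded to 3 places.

PN ≈ 0.900

Under exogeneity and monotonicity, PN = (RR − 1) / RR = 1 − 1/RR.
PN = (9.96 − 1) / 9.96 = 8.96 / 9.96 ≈ 0.8996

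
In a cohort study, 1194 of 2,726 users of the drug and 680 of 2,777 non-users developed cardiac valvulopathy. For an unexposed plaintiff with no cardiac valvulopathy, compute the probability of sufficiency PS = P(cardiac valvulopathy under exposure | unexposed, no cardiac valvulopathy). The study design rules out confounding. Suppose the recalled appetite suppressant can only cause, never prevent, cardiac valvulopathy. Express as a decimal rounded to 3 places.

p₁ = P(outcome | exposed) = 1194/2726 = 0.438
p₀ = P(outcome | unexposed) = 680/2777 = 0.24487
Under exogeneity and monotonicity, PS = (p₁ − p₀) / (1 − p₀).
PS = (0.438 − 0.24487) / (1 − 0.24487) = 0.19314 / 0.75513 ≈ 0.2558

PS ≈ 0.256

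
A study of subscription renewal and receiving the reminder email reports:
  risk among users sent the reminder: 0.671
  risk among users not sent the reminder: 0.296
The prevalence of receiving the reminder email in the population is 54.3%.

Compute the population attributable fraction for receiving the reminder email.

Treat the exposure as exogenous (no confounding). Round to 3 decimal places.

PAF ≈ 0.408

Let p₁ = 0.671, p₀ = 0.296.
Overall risk P(Y=1) = π·p₁ + (1−π)·p₀ = 0.543×0.671 + 0.457×0.296 = 0.49962.
Under exogeneity, PAF = [P(Y=1) − p₀] / P(Y=1).
PAF = (0.49962 − 0.296) / 0.49962 ≈ 0.4076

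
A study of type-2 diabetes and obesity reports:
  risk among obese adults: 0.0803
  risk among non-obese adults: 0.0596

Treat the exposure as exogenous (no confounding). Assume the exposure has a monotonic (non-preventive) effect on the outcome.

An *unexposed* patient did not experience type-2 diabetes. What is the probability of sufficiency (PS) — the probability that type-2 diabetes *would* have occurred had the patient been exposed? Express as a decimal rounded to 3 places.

PS ≈ 0.022

Let p₁ = 0.0803, p₀ = 0.0596.
Under exogeneity and monotonicity, PS = (p₁ − p₀) / (1 − p₀).
PS = (0.0803 − 0.0596) / (1 − 0.0596) = 0.0207 / 0.9404 ≈ 0.0220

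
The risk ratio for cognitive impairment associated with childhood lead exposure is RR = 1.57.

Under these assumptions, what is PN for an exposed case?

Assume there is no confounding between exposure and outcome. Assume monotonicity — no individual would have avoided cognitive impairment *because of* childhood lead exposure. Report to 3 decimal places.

Under exogeneity and monotonicity, PN = (RR − 1) / RR = 1 − 1/RR.
PN = (1.57 − 1) / 1.57 = 0.57 / 1.57 ≈ 0.3631

PN ≈ 0.363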